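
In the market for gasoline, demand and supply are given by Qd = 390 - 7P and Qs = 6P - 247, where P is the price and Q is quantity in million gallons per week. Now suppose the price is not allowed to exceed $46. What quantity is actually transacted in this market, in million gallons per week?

29

In a free market, 390 - 7P = 6P - 247 gives the equilibrium P* = 49, Q* = 47.
The ceiling of 46 is below the equilibrium price 49, so it binds.
At P = 46: Qd = 390 - 7·46 = 68 and Qs = 6·46 - 247 = 29.
The quantity actually transacted is the short side, supply: 29.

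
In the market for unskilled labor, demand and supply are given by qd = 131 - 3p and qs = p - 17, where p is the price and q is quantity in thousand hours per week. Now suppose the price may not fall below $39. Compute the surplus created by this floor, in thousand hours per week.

Without the control the market clears where 131 - 3p = p - 17, i.e. p* = 37 and q* = 20.
Since 39 > 37, the floor is binding.
At p = 39: qd = 131 - 3·39 = 14 and qs = 39 - 17 = 22.
Surplus = qs - qd = 22 - 14 = 8.

8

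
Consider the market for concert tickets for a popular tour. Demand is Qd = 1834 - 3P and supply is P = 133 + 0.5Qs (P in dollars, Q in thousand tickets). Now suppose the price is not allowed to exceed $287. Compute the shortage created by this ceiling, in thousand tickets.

665

Rearranging supply gives Qs = 2P - 266. Equilibrium: 1834 - 3P = 2P - 266, so 2100 = 5P and P* = 420, Q* = 574.
The ceiling of 287 is below the equilibrium price 420, so it binds.
At P = 287: Qd = 1834 - 3·287 = 973 and Qs = 2·287 - 266 = 308.
Shortage = Qd - Qs = 973 - 308 = 665.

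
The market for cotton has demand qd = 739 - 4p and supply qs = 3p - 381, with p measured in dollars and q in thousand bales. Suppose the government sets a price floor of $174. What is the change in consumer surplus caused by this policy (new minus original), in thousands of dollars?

-994

Without the control the market clears where 739 - 4p = 3p - 381, i.e. p* = 160 and q* = 99.
Since 174 > 160, the floor is binding.
At p = 174: qd = 739 - 4·174 = 43 and qs = 3·174 - 381 = 141.
Consumer surplus without the control is ½ · (184.75 - 160) · 99 = 1225.125.
With the floor, consumers buy 43 units at 174, so CS = ½ · (184.75 - 174) · 43 = 231.125.
Change in consumer surplus = 231.125 - 1225.125 = -994.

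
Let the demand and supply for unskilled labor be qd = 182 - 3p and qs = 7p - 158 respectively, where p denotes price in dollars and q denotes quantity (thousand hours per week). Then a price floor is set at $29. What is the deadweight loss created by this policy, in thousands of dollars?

0

In a free market, 182 - 3p = 7p - 158 gives the equilibrium p* = 34, q* = 80.
Since 29 is below p* = 34, the floor does not bind and the free-market outcome prevails.
Since the control does not bind, no trades are prevented and deadweight loss is zero.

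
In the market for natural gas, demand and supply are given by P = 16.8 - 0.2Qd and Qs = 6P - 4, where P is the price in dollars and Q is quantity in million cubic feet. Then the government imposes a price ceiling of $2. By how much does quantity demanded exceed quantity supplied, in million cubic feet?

Rearranging demand gives Qd = 84 - 5P. In a free market, 84 - 5P = 6P - 4 gives the equilibrium P* = 8, Q* = 44.
Because the ceiling (2) lies below the market-clearing price, it is binding.
At P = 2: Qd = 84 - 5·2 = 74 and Qs = 6·2 - 4 = 8.
Shortage = Qd - Qs = 74 - 8 = 66.

66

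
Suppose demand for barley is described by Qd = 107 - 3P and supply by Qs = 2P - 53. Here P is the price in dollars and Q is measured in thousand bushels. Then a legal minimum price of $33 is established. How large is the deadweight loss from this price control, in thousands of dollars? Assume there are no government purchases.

Without the control the market clears where 107 - 3P = 2P - 53, i.e. P* = 32 and Q* = 11.
Since 33 > 32, the floor is binding.
At P = 33: Qd = 107 - 3·33 = 8 and Qs = 2·33 - 53 = 13.
Quantity traded falls to 8. At Q = 8 the demand price is (107 - 8)/3 = 33 and the supply price is (53 + 8)/2 = 30.5.
Deadweight loss = ½ · (33 - 30.5) · (11 - 8) = ½ · 2.5 · 3 = 3.75.

3.75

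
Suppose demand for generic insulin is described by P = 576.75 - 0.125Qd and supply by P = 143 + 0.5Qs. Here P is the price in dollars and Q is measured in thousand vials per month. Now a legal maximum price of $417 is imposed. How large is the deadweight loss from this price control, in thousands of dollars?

Rearranging demand gives Qd = 4614 - 8P; rearranging supply gives Qs = 2P - 286. Equilibrium: 4614 - 8P = 2P - 286, so 4900 = 10P and P* = 490, Q* = 694.
Because the ceiling (417) lies below the market-clearing price, it is binding.
At P = 417: Qd = 4614 - 8·417 = 1278 and Qs = 2·417 - 286 = 548.
Quantity traded falls to 548. At Q = 548 the demand price is (4614 - 548)/8 = 508.25 and the supply price is (286 + 548)/2 = 417.
Deadweight loss = ½ · (508.25 - 417) · (694 - 548) = ½ · 91.25 · 146 = 6661.25.

6661.25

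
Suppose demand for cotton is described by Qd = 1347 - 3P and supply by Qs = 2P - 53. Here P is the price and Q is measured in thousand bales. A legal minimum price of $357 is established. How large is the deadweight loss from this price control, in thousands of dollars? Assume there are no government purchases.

Equilibrium: 1347 - 3P = 2P - 53, so 1400 = 5P and P* = 280, Q* = 507.
The floor of 357 is above the equilibrium price 280, so it binds.
At P = 357: Qd = 1347 - 3·357 = 276 and Qs = 2·357 - 53 = 661.
Quantity traded falls to 276. At Q = 276 the demand price is (1347 - 276)/3 = 357 and the supply price is (53 + 276)/2 = 164.5.
Deadweight loss = ½ · (357 - 164.5) · (507 - 276) = ½ · 192.5 · 231 = 22233.75.

22233.75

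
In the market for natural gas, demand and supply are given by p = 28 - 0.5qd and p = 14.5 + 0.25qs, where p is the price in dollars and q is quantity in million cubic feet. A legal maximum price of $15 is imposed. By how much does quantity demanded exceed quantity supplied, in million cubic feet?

Rearranging demand gives qd = 56 - 2p; rearranging supply gives qs = 4p - 58. Setting quantity demanded equal to quantity supplied, 56 - 2p = 4p - 58, gives p* = 19 and q* = 18.
Since 15 < 19, the ceiling is binding.
At p = 15: qd = 56 - 2·15 = 26 and qs = 4·15 - 58 = 2.
Shortage = qd - qs = 26 - 2 = 24.

24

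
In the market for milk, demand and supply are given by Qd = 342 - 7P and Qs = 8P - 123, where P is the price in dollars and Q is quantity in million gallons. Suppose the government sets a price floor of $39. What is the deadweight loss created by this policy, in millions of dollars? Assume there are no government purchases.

420

Setting quantity demanded equal to quantity supplied, 342 - 7P = 8P - 123, gives P* = 31 and Q* = 125.
Because the floor (39) lies above the market-clearing price, it is binding.
At P = 39: Qd = 342 - 7·39 = 69 and Qs = 8·39 - 123 = 189.
Quantity traded falls to 69. At Q = 69 the demand price is (342 - 69)/7 = 39 and the supply price is (123 + 69)/8 = 24.
Deadweight loss = ½ · (39 - 24) · (125 - 69) = ½ · 15 · 56 = 420.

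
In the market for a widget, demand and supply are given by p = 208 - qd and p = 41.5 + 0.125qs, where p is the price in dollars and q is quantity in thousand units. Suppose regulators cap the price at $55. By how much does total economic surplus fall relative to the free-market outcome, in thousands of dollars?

Rearranging demand gives qd = 208 - p; rearranging supply gives qs = 8p - 332. In a free market, 208 - p = 8p - 332 gives the equilibrium p* = 60, q* = 148.
Because the ceiling (55) lies below the market-clearing price, it is binding.
At p = 55: qd = 208 - 55 = 153 and qs = 8·55 - 332 = 108.
Quantity traded falls to 108. At q = 108 the demand price is 208 - 108 = 100 and the supply price is (332 + 108)/8 = 55.
Deadweight loss = ½ · (100 - 55) · (148 - 108) = ½ · 45 · 40 = 900.

900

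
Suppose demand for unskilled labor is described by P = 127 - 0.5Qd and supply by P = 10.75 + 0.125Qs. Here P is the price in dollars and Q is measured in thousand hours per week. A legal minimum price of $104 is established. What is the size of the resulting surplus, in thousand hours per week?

Rearranging demand gives Qd = 254 - 2P; rearranging supply gives Qs = 8P - 86. Without the control the market clears where 254 - 2P = 8P - 86, i.e. P* = 34 and Q* = 186.
Because the floor (104) lies above the market-clearing price, it is binding.
At P = 104: Qd = 254 - 2·104 = 46 and Qs = 8·104 - 86 = 746.
Surplus = Qs - Qd = 746 - 46 = 700.

700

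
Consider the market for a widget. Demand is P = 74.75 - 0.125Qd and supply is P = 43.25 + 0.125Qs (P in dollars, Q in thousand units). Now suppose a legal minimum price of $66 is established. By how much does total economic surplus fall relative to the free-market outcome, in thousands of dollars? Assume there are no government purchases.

Rearranging demand gives Qd = 598 - 8P; rearranging supply gives Qs = 8P - 346. Setting quantity demanded equal to quantity supplied, 598 - 8P = 8P - 346, gives P* = 59 and Q* = 126.
Since 66 > 59, the floor is binding.
At P = 66: Qd = 598 - 8·66 = 70 and Qs = 8·66 - 346 = 182.
Quantity traded falls to 70. At Q = 70 the demand price is (598 - 70)/8 = 66 and the supply price is (346 + 70)/8 = 52.
Deadweight loss = ½ · (66 - 52) · (126 - 70) = ½ · 14 · 56 = 392.

392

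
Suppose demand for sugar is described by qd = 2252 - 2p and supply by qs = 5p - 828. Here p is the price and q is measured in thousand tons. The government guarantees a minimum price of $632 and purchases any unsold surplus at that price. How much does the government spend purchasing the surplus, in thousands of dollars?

Setting quantity demanded equal to quantity supplied, 2252 - 2p = 5p - 828, gives p* = 440 and q* = 1372.
Since 632 > 440, the floor is binding.
At p = 632: qd = 2252 - 2·632 = 988 and qs = 5·632 - 828 = 2332.
Surplus = qs - qd = 1344.
Government expenditure = surplus × support price = 1344 × 632 = 849408.

849408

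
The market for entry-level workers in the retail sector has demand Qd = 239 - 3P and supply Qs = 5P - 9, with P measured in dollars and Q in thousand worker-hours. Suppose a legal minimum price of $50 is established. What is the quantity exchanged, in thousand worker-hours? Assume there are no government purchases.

89

In a free market, 239 - 3P = 5P - 9 gives the equilibrium P* = 31, Q* = 146.
The floor of 50 is above the equilibrium price 31, so it binds.
At P = 50: Qd = 239 - 3·50 = 89 and Qs = 5·50 - 9 = 241.
The quantity actually transacted is the short side, demand: 89.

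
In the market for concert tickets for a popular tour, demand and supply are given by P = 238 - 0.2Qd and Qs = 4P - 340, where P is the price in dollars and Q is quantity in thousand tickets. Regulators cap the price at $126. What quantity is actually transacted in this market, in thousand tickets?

164

Rearranging demand gives Qd = 1190 - 5P. Without the control the market clears where 1190 - 5P = 4P - 340, i.e. P* = 170 and Q* = 340.
The ceiling of 126 is below the equilibrium price 170, so it binds.
At P = 126: Qd = 1190 - 5·126 = 560 and Qs = 4·126 - 340 = 164.
The quantity actually transacted is the short side, supply: 164.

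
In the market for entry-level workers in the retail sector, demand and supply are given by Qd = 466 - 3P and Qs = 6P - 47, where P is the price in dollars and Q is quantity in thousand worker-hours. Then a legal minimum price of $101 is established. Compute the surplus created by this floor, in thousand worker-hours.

Setting quantity demanded equal to quantity supplied, 466 - 3P = 6P - 47, gives P* = 57 and Q* = 295.
Because the floor (101) lies above the market-clearing price, it is binding.
At P = 101: Qd = 466 - 3·101 = 163 and Qs = 6·101 - 47 = 559.
Surplus = Qs - Qd = 559 - 163 = 396.

396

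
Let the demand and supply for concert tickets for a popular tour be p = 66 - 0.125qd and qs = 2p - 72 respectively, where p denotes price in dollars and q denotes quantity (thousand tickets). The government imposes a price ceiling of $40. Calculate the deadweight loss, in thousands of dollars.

Rearranging demand gives qd = 528 - 8p. Setting quantity demanded equal to quantity supplied, 528 - 8p = 2p - 72, gives p* = 60 and q* = 48.
Because the ceiling (40) lies below the market-clearing price, it is binding.
At p = 40: qd = 528 - 8·40 = 208 and qs = 2·40 - 72 = 8.
Quantity traded falls to 8. At q = 8 the demand price is (528 - 8)/8 = 65 and the supply price is (72 + 8)/2 = 40.
Deadweight loss = ½ · (65 - 40) · (48 - 8) = ½ · 25 · 40 = 500.

500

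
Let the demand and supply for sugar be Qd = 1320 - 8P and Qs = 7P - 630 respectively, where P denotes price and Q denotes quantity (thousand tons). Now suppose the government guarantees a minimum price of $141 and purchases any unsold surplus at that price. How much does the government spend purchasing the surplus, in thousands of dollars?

In a free market, 1320 - 8P = 7P - 630 gives the equilibrium P* = 130, Q* = 280.
The floor of 141 is above the equilibrium price 130, so it binds.
At P = 141: Qd = 1320 - 8·141 = 192 and Qs = 7·141 - 630 = 357.
Surplus = Qs - Qd = 165.
Government expenditure = surplus × support price = 165 × 141 = 23265.

23265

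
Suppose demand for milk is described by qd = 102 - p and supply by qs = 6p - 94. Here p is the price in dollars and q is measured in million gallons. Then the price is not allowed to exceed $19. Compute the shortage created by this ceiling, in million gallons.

63

In a free market, 102 - p = 6p - 94 gives the equilibrium p* = 28, q* = 74.
Because the ceiling (19) lies below the market-clearing price, it is binding.
At p = 19: qd = 102 - 19 = 83 and qs = 6·19 - 94 = 20.
Shortage = qd - qs = 83 - 20 = 63.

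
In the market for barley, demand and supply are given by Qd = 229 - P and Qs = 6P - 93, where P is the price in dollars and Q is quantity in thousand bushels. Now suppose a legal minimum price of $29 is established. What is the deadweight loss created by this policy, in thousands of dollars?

Without the control the market clears where 229 - P = 6P - 93, i.e. P* = 46 and Q* = 183.
The floor of 29 is below the equilibrium price 46, so it is not binding; the market clears at P* = 46, Q* = 183.
Since the control does not bind, no trades are prevented and deadweight loss is zero.

0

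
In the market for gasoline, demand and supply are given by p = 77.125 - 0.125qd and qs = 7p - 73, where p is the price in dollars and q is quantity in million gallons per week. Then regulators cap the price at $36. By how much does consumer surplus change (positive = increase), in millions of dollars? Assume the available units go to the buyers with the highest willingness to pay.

Rearranging demand gives qd = 617 - 8p. Without the control the market clears where 617 - 8p = 7p - 73, i.e. p* = 46 and q* = 249.
Because the ceiling (36) lies below the market-clearing price, it is binding.
At p = 36: qd = 617 - 8·36 = 329 and qs = 7·36 - 73 = 179.
Consumer surplus without the control is ½ · (77.125 - 46) · 249 = 3875.0625.
With the ceiling, 179 units are sold at 36 (assume they go to the highest-value buyers). The demand price at q = 179 is 54.75, so CS = ½ · [(77.125 - 36) + (54.75 - 36)] · 179 = 5358.8125.
Change in consumer surplus = 5358.8125 - 3875.0625 = 1483.75.

1483.75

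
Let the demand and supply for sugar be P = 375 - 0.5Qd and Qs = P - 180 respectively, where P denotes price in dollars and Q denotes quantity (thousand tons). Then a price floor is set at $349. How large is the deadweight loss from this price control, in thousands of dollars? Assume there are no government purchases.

4563

Rearranging demand gives Qd = 750 - 2P. Equilibrium: 750 - 2P = P - 180, so 930 = 3P and P* = 310, Q* = 130.
The floor of 349 is above the equilibrium price 310, so it binds.
At P = 349: Qd = 750 - 2·349 = 52 and Qs = 349 - 180 = 169.
Quantity traded falls to 52. At Q = 52 the demand price is (750 - 52)/2 = 349 and the supply price is 180 + 52 = 232.
Deadweight loss = ½ · (349 - 232) · (130 - 52) = ½ · 117 · 78 = 4563.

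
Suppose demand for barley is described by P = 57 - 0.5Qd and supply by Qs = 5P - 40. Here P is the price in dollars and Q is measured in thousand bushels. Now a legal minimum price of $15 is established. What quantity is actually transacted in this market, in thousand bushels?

Rearranging demand gives Qd = 114 - 2P. Equilibrium: 114 - 2P = 5P - 40, so 154 = 7P and P* = 22, Q* = 70.
Since 15 is below P* = 22, the floor does not bind and the free-market outcome prevails.

70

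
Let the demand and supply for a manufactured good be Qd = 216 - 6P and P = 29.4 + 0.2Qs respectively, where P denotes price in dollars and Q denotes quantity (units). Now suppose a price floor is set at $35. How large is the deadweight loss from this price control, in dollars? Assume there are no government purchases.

26.4

Rearranging supply gives Qs = 5P - 147. Setting quantity demanded equal to quantity supplied, 216 - 6P = 5P - 147, gives P* = 33 and Q* = 18.
Because the floor (35) lies above the market-clearing price, it is binding.
At P = 35: Qd = 216 - 6·35 = 6 and Qs = 5·35 - 147 = 28.
Quantity traded falls to 6. At Q = 6 the demand price is (216 - 6)/6 = 35 and the supply price is (147 + 6)/5 = 30.6.
Deadweight loss = ½ · (35 - 30.6) · (18 - 6) = ½ · 4.4 · 12 = 26.4.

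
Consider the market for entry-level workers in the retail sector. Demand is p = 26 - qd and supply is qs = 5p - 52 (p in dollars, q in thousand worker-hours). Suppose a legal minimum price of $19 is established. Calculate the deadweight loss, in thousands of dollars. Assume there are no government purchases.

Rearranging demand gives qd = 26 - p. Setting quantity demanded equal to quantity supplied, 26 - p = 5p - 52, gives p* = 13 and q* = 13.
Because the floor (19) lies above the market-clearing price, it is binding.
At p = 19: qd = 26 - 19 = 7 and qs = 5·19 - 52 = 43.
Quantity traded falls to 7. At q = 7 the demand price is 26 - 7 = 19 and the supply price is (52 + 7)/5 = 11.8.
Deadweight loss = ½ · (19 - 11.8) · (13 - 7) = ½ · 7.2 · 6 = 21.6.

21.6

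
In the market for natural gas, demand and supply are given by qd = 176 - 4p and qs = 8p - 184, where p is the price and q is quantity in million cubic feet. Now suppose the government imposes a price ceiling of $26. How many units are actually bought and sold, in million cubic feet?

24

In a free market, 176 - 4p = 8p - 184 gives the equilibrium p* = 30, q* = 56.
The ceiling of 26 is below the equilibrium price 30, so it binds.
At p = 26: qd = 176 - 4·26 = 72 and qs = 8·26 - 184 = 24.
The quantity actually transacted is the short side, supply: 24.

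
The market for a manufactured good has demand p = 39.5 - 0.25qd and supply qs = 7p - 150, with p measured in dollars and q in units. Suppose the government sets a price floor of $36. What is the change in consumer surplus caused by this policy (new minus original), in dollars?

-240

Rearranging demand gives qd = 158 - 4p. Equilibrium: 158 - 4p = 7p - 150, so 308 = 11p and p* = 28, q* = 46.
Since 36 > 28, the floor is binding.
At p = 36: qd = 158 - 4·36 = 14 and qs = 7·36 - 150 = 102.
Consumer surplus without the control is ½ · (39.5 - 28) · 46 = 264.5.
With the floor, consumers buy 14 units at 36, so CS = ½ · (39.5 - 36) · 14 = 24.5.
Change in consumer surplus = 24.5 - 264.5 = -240.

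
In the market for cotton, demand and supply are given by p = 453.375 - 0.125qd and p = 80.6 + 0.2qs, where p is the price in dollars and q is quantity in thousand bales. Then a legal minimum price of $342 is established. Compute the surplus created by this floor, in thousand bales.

Rearranging demand gives qd = 3627 - 8p; rearranging supply gives qs = 5p - 403. Without the control the market clears where 3627 - 8p = 5p - 403, i.e. p* = 310 and q* = 1147.
Because the floor (342) lies above the market-clearing price, it is binding.
At p = 342: qd = 3627 - 8·342 = 891 and qs = 5·342 - 403 = 1307.
Surplus = qs - qd = 1307 - 891 = 416.

416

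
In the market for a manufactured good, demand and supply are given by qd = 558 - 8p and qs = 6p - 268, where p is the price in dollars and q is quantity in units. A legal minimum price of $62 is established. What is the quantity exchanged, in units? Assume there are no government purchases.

62

Equilibrium: 558 - 8p = 6p - 268, so 826 = 14p and p* = 59, q* = 86.
The floor of 62 is above the equilibrium price 59, so it binds.
At p = 62: qd = 558 - 8·62 = 62 and qs = 6·62 - 268 = 104.
The quantity actually transacted is the short side, demand: 62.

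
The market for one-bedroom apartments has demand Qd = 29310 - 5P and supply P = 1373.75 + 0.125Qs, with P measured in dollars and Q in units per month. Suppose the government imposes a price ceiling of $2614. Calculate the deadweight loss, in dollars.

Rearranging supply gives Qs = 8P - 10990. Equilibrium: 29310 - 5P = 8P - 10990, so 40300 = 13P and P* = 3100, Q* = 13810.
The ceiling of 2614 is below the equilibrium price 3100, so it binds.
At P = 2614: Qd = 29310 - 5·2614 = 16240 and Qs = 8·2614 - 10990 = 9922.
Quantity traded falls to 9922. At Q = 9922 the demand price is (29310 - 9922)/5 = 3877.6 and the supply price is (10990 + 9922)/8 = 2614.
Deadweight loss = ½ · (3877.6 - 2614) · (13810 - 9922) = ½ · 1263.6 · 3888 = 2456438.4.

2456438.4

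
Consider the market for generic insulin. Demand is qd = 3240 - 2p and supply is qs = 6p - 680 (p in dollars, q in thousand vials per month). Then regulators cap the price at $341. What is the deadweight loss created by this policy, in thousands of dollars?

266412

Setting quantity demanded equal to quantity supplied, 3240 - 2p = 6p - 680, gives p* = 490 and q* = 2260.
Because the ceiling (341) lies below the market-clearing price, it is binding.
At p = 341: qd = 3240 - 2·341 = 2558 and qs = 6·341 - 680 = 1366.
Quantity traded falls to 1366. At q = 1366 the demand price is (3240 - 1366)/2 = 937 and the supply price is (680 + 1366)/6 = 341.
Deadweight loss = ½ · (937 - 341) · (2260 - 1366) = ½ · 596 · 894 = 266412.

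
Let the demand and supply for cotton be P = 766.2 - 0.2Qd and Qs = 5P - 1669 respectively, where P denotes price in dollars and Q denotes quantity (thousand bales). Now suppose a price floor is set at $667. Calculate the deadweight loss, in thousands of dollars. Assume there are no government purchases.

Rearranging demand gives Qd = 3831 - 5P. Without the control the market clears where 3831 - 5P = 5P - 1669, i.e. P* = 550 and Q* = 1081.
The floor of 667 is above the equilibrium price 550, so it binds.
At P = 667: Qd = 3831 - 5·667 = 496 and Qs = 5·667 - 1669 = 1666.
Quantity traded falls to 496. At Q = 496 the demand price is (3831 - 496)/5 = 667 and the supply price is (1669 + 496)/5 = 433.
Deadweight loss = ½ · (667 - 433) · (1081 - 496) = ½ · 234 · 585 = 68445.

68445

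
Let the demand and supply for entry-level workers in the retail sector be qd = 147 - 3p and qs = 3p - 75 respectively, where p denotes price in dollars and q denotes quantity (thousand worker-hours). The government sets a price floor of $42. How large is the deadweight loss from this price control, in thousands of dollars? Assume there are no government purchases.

Setting quantity demanded equal to quantity supplied, 147 - 3p = 3p - 75, gives p* = 37 and q* = 36.
Because the floor (42) lies above the market-clearing price, it is binding.
At p = 42: qd = 147 - 3·42 = 21 and qs = 3·42 - 75 = 51.
Quantity traded falls to 21. At q = 21 the demand price is (147 - 21)/3 = 42 and the supply price is (75 + 21)/3 = 32.
Deadweight loss = ½ · (42 - 32) · (36 - 21) = ½ · 10 · 15 = 75.

75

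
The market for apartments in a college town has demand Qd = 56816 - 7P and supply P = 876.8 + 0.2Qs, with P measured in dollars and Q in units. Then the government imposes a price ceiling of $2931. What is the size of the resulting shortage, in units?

Rearranging supply gives Qs = 5P - 4384. Without the control the market clears where 56816 - 7P = 5P - 4384, i.e. P* = 5100 and Q* = 21116.
Since 2931 < 5100, the ceiling is binding.
At P = 2931: Qd = 56816 - 7·2931 = 36299 and Qs = 5·2931 - 4384 = 10271.
Shortage = Qd - Qs = 36299 - 10271 = 26028.

26028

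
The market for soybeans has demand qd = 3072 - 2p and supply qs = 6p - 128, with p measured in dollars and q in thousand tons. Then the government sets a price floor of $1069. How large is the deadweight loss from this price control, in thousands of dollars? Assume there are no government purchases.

596748

Without the control the market clears where 3072 - 2p = 6p - 128, i.e. p* = 400 and q* = 2272.
Because the floor (1069) lies above the market-clearing price, it is binding.
At p = 1069: qd = 3072 - 2·1069 = 934 and qs = 6·1069 - 128 = 6286.
Quantity traded falls to 934. At q = 934 the demand price is (3072 - 934)/2 = 1069 and the supply price is (128 + 934)/6 = 177.
Deadweight loss = ½ · (1069 - 177) · (2272 - 934) = ½ · 892 · 1338 = 596748.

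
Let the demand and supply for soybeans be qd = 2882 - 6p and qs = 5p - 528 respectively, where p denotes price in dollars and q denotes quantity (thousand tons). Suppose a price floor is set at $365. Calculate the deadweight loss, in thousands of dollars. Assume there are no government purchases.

19965

Setting quantity demanded equal to quantity supplied, 2882 - 6p = 5p - 528, gives p* = 310 and q* = 1022.
Since 365 > 310, the floor is binding.
At p = 365: qd = 2882 - 6·365 = 692 and qs = 5·365 - 528 = 1297.
Quantity traded falls to 692. At q = 692 the demand price is (2882 - 692)/6 = 365 and the supply price is (528 + 692)/5 = 244.
Deadweight loss = ½ · (365 - 244) · (1022 - 692) = ½ · 121 · 330 = 19965.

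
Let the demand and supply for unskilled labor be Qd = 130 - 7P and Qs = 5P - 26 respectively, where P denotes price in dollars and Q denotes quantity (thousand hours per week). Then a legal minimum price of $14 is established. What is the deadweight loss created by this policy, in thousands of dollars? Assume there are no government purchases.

8.4

Setting quantity demanded equal to quantity supplied, 130 - 7P = 5P - 26, gives P* = 13 and Q* = 39.
Since 14 > 13, the floor is binding.
At P = 14: Qd = 130 - 7·14 = 32 and Qs = 5·14 - 26 = 44.
Quantity traded falls to 32. At Q = 32 the demand price is (130 - 32)/7 = 14 and the supply price is (26 + 32)/5 = 11.6.
Deadweight loss = ½ · (14 - 11.6) · (39 - 32) = ½ · 2.4 · 7 = 8.4.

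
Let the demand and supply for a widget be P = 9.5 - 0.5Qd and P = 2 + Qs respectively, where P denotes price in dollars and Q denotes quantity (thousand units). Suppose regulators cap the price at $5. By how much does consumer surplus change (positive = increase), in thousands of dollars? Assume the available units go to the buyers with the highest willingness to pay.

Rearranging demand gives Qd = 19 - 2P; rearranging supply gives Qs = P - 2. Without the control the market clears where 19 - 2P = P - 2, i.e. P* = 7 and Q* = 5.
Since 5 < 7, the ceiling is binding.
At P = 5: Qd = 19 - 2·5 = 9 and Qs = 5 - 2 = 3.
Consumer surplus without the control is ½ · (9.5 - 7) · 5 = 6.25.
With the ceiling, 3 units are sold at 5 (assume they go to the highest-value buyers). The demand price at Q = 3 is 8, so CS = ½ · [(9.5 - 5) + (8 - 5)] · 3 = 11.25.
Change in consumer surplus = 11.25 - 6.25 = 5.

5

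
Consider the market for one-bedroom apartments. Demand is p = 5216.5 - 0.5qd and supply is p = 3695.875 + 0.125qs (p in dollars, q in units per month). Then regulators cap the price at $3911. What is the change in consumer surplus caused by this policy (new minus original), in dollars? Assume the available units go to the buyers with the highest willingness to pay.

Rearranging demand gives qd = 10433 - 2p; rearranging supply gives qs = 8p - 29567. Setting quantity demanded equal to quantity supplied, 10433 - 2p = 8p - 29567, gives p* = 4000 and q* = 2433.
Since 3911 < 4000, the ceiling is binding.
At p = 3911: qd = 10433 - 2·3911 = 2611 and qs = 8·3911 - 29567 = 1721.
Consumer surplus without the control is ½ · (5216.5 - 4000) · 2433 = 1479872.25.
With the ceiling, 1721 units are sold at 3911 (assume they go to the highest-value buyers). The demand price at q = 1721 is 4356, so CS = ½ · [(5216.5 - 3911) + (4356 - 3911)] · 1721 = 1506305.25.
Change in consumer surplus = 1506305.25 - 1479872.25 = 26433.

26433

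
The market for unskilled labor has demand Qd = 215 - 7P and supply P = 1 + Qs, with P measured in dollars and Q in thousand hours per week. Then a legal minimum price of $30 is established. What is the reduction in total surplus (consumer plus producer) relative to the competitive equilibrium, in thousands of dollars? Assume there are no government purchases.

252

Rearranging supply gives Qs = P - 1. Equilibrium: 215 - 7P = P - 1, so 216 = 8P and P* = 27, Q* = 26.
Because the floor (30) lies above the market-clearing price, it is binding.
At P = 30: Qd = 215 - 7·30 = 5 and Qs = 30 - 1 = 29.
Quantity traded falls to 5. At Q = 5 the demand price is (215 - 5)/7 = 30 and the supply price is 1 + 5 = 6.
Deadweight loss = ½ · (30 - 6) · (26 - 5) = ½ · 24 · 21 = 252.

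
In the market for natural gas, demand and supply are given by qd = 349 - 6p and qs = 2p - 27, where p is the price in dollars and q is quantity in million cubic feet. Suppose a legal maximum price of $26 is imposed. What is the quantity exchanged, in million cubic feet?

Without the control the market clears where 349 - 6p = 2p - 27, i.e. p* = 47 and q* = 67.
The ceiling of 26 is below the equilibrium price 47, so it binds.
At p = 26: qd = 349 - 6·26 = 193 and qs = 2·26 - 27 = 25.
The quantity actually transacted is the short side, supply: 25.

25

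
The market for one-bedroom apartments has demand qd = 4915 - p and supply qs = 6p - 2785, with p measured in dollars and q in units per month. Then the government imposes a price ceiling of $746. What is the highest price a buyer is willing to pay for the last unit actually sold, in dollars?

3224

Setting quantity demanded equal to quantity supplied, 4915 - p = 6p - 2785, gives p* = 1100 and q* = 3815.
Since 746 < 1100, the ceiling is binding.
At p = 746: qd = 4915 - 746 = 4169 and qs = 6·746 - 2785 = 1691.
Only 1691 units reach the market. On the demand curve, the marginal buyer's willingness to pay at q = 1691 is (4915 - 1691) = 3224.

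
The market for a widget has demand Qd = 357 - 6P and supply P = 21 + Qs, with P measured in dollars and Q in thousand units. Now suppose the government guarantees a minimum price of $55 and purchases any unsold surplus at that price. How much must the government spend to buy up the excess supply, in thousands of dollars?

Rearranging supply gives Qs = P - 21. In a free market, 357 - 6P = P - 21 gives the equilibrium P* = 54, Q* = 33.
The floor of 55 is above the equilibrium price 54, so it binds.
At P = 55: Qd = 357 - 6·55 = 27 and Qs = 55 - 21 = 34.
Surplus = Qs - Qd = 7.
Government expenditure = surplus × support price = 7 × 55 = 385.

385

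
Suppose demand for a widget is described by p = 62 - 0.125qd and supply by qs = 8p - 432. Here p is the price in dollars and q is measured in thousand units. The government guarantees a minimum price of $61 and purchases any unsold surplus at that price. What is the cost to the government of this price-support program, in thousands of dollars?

2928

Rearranging demand gives qd = 496 - 8p. Equilibrium: 496 - 8p = 8p - 432, so 928 = 16p and p* = 58, q* = 32.
Because the floor (61) lies above the market-clearing price, it is binding.
At p = 61: qd = 496 - 8·61 = 8 and qs = 8·61 - 432 = 56.
Surplus = qs - qd = 48.
Government expenditure = surplus × support price = 48 × 61 = 2928.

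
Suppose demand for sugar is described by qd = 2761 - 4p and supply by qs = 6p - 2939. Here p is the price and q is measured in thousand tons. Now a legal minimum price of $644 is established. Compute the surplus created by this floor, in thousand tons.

Equilibrium: 2761 - 4p = 6p - 2939, so 5700 = 10p and p* = 570, q* = 481.
The floor of 644 is above the equilibrium price 570, so it binds.
At p = 644: qd = 2761 - 4·644 = 185 and qs = 6·644 - 2939 = 925.
Surplus = qs - qd = 925 - 185 = 740.

740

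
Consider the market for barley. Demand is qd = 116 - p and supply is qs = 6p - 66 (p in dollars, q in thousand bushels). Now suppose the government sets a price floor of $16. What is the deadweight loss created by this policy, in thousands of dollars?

0

Without the control the market clears where 116 - p = 6p - 66, i.e. p* = 26 and q* = 90.
Since 16 is below p* = 26, the floor does not bind and the free-market outcome prevails.
Since the control does not bind, no trades are prevented and deadweight loss is zero.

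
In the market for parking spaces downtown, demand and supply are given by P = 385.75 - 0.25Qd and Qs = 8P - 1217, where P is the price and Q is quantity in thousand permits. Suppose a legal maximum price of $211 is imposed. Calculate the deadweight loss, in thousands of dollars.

4332

Rearranging demand gives Qd = 1543 - 4P. Equilibrium: 1543 - 4P = 8P - 1217, so 2760 = 12P and P* = 230, Q* = 623.
Because the ceiling (211) lies below the market-clearing price, it is binding.
At P = 211: Qd = 1543 - 4·211 = 699 and Qs = 8·211 - 1217 = 471.
Quantity traded falls to 471. At Q = 471 the demand price is (1543 - 471)/4 = 268 and the supply price is (1217 + 471)/8 = 211.
Deadweight loss = ½ · (268 - 211) · (623 - 471) = ½ · 57 · 152 = 4332.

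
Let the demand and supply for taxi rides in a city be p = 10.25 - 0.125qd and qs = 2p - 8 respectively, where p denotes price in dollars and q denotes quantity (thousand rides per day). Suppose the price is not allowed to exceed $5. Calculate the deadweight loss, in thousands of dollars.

Rearranging demand gives qd = 82 - 8p. Equilibrium: 82 - 8p = 2p - 8, so 90 = 10p and p* = 9, q* = 10.
Because the ceiling (5) lies below the market-clearing price, it is binding.
At p = 5: qd = 82 - 8·5 = 42 and qs = 2·5 - 8 = 2.
Quantity traded falls to 2. At q = 2 the demand price is (82 - 2)/8 = 10 and the supply price is (8 + 2)/2 = 5.
Deadweight loss = ½ · (10 - 5) · (10 - 2) = ½ · 5 · 8 = 20.

20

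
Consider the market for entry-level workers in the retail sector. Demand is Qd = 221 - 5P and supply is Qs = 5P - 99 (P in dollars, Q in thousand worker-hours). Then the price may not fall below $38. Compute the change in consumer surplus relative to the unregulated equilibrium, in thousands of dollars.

-276

Equilibrium: 221 - 5P = 5P - 99, so 320 = 10P and P* = 32, Q* = 61.
The floor of 38 is above the equilibrium price 32, so it binds.
At P = 38: Qd = 221 - 5·38 = 31 and Qs = 5·38 - 99 = 91.
Consumer surplus without the control is ½ · (44.2 - 32) · 61 = 372.1.
With the floor, consumers buy 31 units at 38, so CS = ½ · (44.2 - 38) · 31 = 96.1.
Change in consumer surplus = 96.1 - 372.1 = -276.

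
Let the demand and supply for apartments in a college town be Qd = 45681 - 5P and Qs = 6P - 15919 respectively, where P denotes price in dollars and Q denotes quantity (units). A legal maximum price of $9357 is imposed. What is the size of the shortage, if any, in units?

Equilibrium: 45681 - 5P = 6P - 15919, so 61600 = 11P and P* = 5600, Q* = 17681.
Since 9357 is above P* = 5600, the ceiling does not bind and the free-market outcome prevails.
Since the control does not bind, there is no shortage.

0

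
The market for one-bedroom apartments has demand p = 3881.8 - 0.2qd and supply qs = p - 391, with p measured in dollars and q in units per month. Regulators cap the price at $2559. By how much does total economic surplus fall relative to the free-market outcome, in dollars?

329448.6

Rearranging demand gives qd = 19409 - 5p. Setting quantity demanded equal to quantity supplied, 19409 - 5p = p - 391, gives p* = 3300 and q* = 2909.
The ceiling of 2559 is below the equilibrium price 3300, so it binds.
At p = 2559: qd = 19409 - 5·2559 = 6614 and qs = 2559 - 391 = 2168.
Quantity traded falls to 2168. At q = 2168 the demand price is (19409 - 2168)/5 = 3448.2 and the supply price is 391 + 2168 = 2559.
Deadweight loss = ½ · (3448.2 - 2559) · (2909 - 2168) = ½ · 889.2 · 741 = 329448.6.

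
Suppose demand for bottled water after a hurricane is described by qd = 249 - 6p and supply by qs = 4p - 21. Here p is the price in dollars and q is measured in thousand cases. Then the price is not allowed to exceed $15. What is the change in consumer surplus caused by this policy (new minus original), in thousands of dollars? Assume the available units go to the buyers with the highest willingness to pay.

Without the control the market clears where 249 - 6p = 4p - 21, i.e. p* = 27 and q* = 87.
Because the ceiling (15) lies below the market-clearing price, it is binding.
At p = 15: qd = 249 - 6·15 = 159 and qs = 4·15 - 21 = 39.
Consumer surplus without the control is ½ · (41.5 - 27) · 87 = 630.75.
With the ceiling, 39 units are sold at 15 (assume they go to the highest-value buyers). The demand price at q = 39 is 35, so CS = ½ · [(41.5 - 15) + (35 - 15)] · 39 = 906.75.
Change in consumer surplus = 906.75 - 630.75 = 276.

276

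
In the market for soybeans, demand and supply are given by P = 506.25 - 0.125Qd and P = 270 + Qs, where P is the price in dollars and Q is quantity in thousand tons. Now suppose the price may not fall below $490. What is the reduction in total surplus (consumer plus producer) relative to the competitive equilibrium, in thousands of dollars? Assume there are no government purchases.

Rearranging demand gives Qd = 4050 - 8P; rearranging supply gives Qs = P - 270. Equilibrium: 4050 - 8P = P - 270, so 4320 = 9P and P* = 480, Q* = 210.
The floor of 490 is above the equilibrium price 480, so it binds.
At P = 490: Qd = 4050 - 8·490 = 130 and Qs = 490 - 270 = 220.
Quantity traded falls to 130. At Q = 130 the demand price is (4050 - 130)/8 = 490 and the supply price is 270 + 130 = 400.
Deadweight loss = ½ · (490 - 400) · (210 - 130) = ½ · 90 · 80 = 3600.

3600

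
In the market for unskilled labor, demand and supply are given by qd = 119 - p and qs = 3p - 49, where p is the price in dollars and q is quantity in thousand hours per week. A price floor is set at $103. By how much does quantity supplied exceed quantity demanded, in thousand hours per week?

244

Without the control the market clears where 119 - p = 3p - 49, i.e. p* = 42 and q* = 77.
The floor of 103 is above the equilibrium price 42, so it binds.
At p = 103: qd = 119 - 103 = 16 and qs = 3·103 - 49 = 260.
Surplus = qs - qd = 260 - 16 = 244.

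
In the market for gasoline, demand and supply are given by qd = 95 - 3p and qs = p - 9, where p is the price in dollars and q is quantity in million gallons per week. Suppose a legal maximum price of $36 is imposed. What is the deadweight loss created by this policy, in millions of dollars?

In a free market, 95 - 3p = p - 9 gives the equilibrium p* = 26, q* = 17.
The ceiling of 36 is above the equilibrium price 26, so it is not binding; the market clears at p* = 26, q* = 17.
Since the control does not bind, no trades are prevented and deadweight loss is zero.

0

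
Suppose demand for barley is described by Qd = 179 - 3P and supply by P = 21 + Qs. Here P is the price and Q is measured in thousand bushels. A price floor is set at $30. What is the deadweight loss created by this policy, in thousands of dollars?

0

Rearranging supply gives Qs = P - 21. Equilibrium: 179 - 3P = P - 21, so 200 = 4P and P* = 50, Q* = 29.
The floor of 30 is below the equilibrium price 50, so it is not binding; the market clears at P* = 50, Q* = 29.
Since the control does not bind, no trades are prevented and deadweight loss is zero.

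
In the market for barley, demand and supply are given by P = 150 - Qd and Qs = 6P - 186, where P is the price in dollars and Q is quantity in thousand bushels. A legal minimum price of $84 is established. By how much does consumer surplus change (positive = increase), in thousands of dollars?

Rearranging demand gives Qd = 150 - P. Setting quantity demanded equal to quantity supplied, 150 - P = 6P - 186, gives P* = 48 and Q* = 102.
The floor of 84 is above the equilibrium price 48, so it binds.
At P = 84: Qd = 150 - 84 = 66 and Qs = 6·84 - 186 = 318.
Consumer surplus without the control is ½ · (150 - 48) · 102 = 5202.
With the floor, consumers buy 66 units at 84, so CS = ½ · (150 - 84) · 66 = 2178.
Change in consumer surplus = 2178 - 5202 = -3024.

-3024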